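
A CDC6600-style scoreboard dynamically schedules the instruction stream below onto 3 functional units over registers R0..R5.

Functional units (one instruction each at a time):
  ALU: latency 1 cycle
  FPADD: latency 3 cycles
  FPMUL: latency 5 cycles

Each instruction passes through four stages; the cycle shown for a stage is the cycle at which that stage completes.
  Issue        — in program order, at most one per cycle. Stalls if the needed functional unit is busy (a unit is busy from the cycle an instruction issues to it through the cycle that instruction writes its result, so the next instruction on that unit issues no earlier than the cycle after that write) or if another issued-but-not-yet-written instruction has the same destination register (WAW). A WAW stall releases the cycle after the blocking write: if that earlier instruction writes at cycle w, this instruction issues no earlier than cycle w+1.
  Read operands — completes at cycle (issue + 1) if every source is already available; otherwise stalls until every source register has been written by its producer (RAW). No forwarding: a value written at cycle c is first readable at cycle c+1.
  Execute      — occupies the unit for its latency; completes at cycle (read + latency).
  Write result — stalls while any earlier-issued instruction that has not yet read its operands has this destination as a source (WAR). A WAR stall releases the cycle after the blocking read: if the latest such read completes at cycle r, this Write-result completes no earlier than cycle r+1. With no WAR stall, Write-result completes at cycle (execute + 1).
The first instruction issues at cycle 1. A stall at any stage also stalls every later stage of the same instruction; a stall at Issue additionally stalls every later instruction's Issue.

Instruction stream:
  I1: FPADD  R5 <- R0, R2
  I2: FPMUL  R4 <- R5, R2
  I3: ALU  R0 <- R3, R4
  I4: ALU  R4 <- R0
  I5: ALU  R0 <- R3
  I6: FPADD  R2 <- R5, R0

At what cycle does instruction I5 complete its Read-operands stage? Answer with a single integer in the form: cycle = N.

I1  is:1  ro:2  ex:5  wr:6
I2  is:2  ro:7  ex:12  wr:13  — RAW R5: wait I1 write@6
I3  is:3  ro:14  ex:15  wr:16  — RAW R4: wait I2 write@13
I4  is:17  ro:18  ex:19  wr:20  — struct: ALU busy until I3 writes@16
I5  is:21  ro:22  ex:23  wr:24  — struct: ALU busy until I4 writes@20
I6  is:22  ro:25  ex:28  wr:29  — RAW R0: wait I5 write@24

cycle = 22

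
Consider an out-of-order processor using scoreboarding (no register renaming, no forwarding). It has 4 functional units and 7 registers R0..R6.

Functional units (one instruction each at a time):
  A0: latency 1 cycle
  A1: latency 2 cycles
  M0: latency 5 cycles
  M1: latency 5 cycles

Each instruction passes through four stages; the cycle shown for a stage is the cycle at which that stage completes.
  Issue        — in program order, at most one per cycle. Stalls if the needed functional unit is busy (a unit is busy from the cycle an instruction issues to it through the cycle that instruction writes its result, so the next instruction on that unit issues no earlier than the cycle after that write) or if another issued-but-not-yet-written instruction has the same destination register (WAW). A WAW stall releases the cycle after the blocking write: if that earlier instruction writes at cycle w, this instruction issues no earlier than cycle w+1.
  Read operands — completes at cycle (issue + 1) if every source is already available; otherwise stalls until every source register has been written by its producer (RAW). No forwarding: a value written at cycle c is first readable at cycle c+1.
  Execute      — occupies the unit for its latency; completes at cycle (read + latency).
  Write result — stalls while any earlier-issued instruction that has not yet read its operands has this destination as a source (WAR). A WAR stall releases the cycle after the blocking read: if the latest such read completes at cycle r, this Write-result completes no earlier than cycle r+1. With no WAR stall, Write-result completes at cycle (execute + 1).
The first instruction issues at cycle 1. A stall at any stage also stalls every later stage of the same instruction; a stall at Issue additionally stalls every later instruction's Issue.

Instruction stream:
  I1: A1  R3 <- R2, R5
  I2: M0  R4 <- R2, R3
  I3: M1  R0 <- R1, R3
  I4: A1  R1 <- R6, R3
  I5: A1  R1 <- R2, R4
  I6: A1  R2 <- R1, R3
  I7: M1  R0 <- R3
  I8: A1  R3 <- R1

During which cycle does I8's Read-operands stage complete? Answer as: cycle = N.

cycle = 23

c1: issue I1 (A1)
c2: I1 read-ops, issue I2 (M0)
c3: issue I3 (M1)
c4: I1 finished on A1
c5: I1→R3
c6: I2 read-ops, I3 read-ops, issue I4 (A1)
c7: I4 read-ops
c9: I4 finished on A1
c10: I4→R1
c11: I2 finished on M0, I3 finished on M1, issue I5 (A1)
c12: I2→R4, I3→R0
c13: I5 read-ops
c15: I5 finished on A1
c16: I5→R1
c17: issue I6 (A1)
c18: I6 read-ops, issue I7 (M1)
c19: I7 read-ops
c20: I6 finished on A1
c21: I6→R2
c22: issue I8 (A1)
c23: I8 read-ops
c24: I7 finished on M1
c25: I7→R0, I8 finished on A1
c26: I8→R3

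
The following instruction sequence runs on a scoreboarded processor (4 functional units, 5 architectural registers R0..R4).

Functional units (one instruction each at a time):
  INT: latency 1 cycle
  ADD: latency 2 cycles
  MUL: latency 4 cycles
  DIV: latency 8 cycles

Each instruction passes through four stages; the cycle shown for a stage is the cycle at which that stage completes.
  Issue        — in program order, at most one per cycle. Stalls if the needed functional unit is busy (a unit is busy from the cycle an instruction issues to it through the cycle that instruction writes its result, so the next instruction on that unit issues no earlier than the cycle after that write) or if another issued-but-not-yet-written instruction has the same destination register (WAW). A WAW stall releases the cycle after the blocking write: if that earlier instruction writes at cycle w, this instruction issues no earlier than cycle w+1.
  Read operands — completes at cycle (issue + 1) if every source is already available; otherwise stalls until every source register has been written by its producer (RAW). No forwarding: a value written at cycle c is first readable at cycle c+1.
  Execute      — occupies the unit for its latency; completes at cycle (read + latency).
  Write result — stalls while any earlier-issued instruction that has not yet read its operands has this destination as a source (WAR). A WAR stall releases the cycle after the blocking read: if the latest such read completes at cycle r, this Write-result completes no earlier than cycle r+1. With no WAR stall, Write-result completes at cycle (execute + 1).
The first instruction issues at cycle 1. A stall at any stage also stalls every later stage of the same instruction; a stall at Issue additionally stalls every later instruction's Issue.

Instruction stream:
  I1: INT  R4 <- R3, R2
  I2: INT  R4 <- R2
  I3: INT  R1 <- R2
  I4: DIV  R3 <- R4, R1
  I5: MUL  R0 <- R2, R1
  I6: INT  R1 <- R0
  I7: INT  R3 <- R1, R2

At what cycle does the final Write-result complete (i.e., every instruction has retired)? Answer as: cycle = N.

[I1] 1/2/3/4
[I2] 5/6/7/8  (struct: INT busy until I1 writes@4)
[I3] 9/10/11/12  (struct: INT busy until I2 writes@8)
[I4] 10/13/21/22  (RAW R1: wait I3 write@12)
[I5] 11/13/17/18  (RAW R1: wait I3 write@12)
[I6] 13/19/20/21  (struct: INT busy until I3 writes@12; RAW R0: wait I5 write@18)
[I7] 23/24/25/26  (WAW R3: wait I4 write@22)

cycle = 26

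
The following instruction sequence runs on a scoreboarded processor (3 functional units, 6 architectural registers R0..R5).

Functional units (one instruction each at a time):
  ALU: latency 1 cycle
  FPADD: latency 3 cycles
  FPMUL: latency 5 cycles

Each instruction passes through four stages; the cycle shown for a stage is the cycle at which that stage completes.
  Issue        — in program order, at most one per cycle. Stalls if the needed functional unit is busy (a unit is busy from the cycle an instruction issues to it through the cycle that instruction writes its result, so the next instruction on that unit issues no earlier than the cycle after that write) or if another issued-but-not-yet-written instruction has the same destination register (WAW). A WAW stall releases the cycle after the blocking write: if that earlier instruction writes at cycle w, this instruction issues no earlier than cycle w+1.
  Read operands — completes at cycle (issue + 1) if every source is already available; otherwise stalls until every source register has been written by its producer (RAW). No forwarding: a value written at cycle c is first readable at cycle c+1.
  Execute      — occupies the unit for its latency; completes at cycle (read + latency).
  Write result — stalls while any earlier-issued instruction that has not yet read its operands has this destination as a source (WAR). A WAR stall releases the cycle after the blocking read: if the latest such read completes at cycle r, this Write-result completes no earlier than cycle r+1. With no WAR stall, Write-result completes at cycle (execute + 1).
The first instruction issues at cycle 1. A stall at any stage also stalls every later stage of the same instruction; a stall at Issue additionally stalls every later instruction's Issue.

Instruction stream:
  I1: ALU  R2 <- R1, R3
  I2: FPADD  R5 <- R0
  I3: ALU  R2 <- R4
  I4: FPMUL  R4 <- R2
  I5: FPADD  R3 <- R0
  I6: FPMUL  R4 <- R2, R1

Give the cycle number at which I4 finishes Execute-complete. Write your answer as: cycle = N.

I1  is:1  ro:2  ex:3  wr:4
I2  is:2  ro:3  ex:6  wr:7
I3  is:5  ro:6  ex:7  wr:8  — struct: ALU busy until I1 writes@4
I4  is:6  ro:9  ex:14  wr:15  — RAW R2: wait I3 write@8
I5  is:8  ro:9  ex:12  wr:13  — struct: FPADD busy until I2 writes@7
I6  is:16  ro:17  ex:22  wr:23  — struct: FPMUL busy until I4 writes@15

cycle = 14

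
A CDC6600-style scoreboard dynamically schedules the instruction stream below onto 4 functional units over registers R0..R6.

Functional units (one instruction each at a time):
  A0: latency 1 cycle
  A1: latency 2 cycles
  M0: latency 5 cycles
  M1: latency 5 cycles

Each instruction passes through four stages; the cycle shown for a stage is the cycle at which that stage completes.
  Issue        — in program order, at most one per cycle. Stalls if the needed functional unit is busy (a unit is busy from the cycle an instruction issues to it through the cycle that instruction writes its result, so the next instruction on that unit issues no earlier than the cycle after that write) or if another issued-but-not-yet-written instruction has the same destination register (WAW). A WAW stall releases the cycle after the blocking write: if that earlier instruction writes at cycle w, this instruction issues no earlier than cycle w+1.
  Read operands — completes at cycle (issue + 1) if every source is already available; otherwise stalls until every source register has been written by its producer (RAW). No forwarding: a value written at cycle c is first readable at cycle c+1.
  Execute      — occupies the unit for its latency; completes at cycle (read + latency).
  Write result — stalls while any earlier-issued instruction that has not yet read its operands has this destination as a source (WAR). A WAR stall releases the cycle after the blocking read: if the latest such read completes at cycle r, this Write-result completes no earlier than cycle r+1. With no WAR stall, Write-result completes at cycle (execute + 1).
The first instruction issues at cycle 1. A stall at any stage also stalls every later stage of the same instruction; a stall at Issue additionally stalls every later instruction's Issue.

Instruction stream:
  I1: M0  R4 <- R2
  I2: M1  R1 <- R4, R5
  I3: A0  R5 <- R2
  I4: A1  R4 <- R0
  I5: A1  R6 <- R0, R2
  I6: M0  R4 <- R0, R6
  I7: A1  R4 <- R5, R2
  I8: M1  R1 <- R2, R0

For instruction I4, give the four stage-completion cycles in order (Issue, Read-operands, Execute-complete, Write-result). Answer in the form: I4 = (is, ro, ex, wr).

I4 = (9, 10, 12, 13)

c1: I1 dispatched to M0
c2: I1 operands ready; I2 dispatched to M1
c3: I3 dispatched to A0
c4: I3 operands ready
c5: I3 complete
c7: I1 complete
c8: R4←I1
c9: I2 operands ready; I4 dispatched to A1
c10: R5←I3; I4 operands ready
c12: I4 complete
c13: R4←I4
c14: I2 complete; I5 dispatched to A1
c15: R1←I2; I5 operands ready; I6 dispatched to M0
c17: I5 complete
c18: R6←I5
c19: I6 operands ready
c24: I6 complete
c25: R4←I6
c26: I7 dispatched to A1
c27: I7 operands ready; I8 dispatched to M1
c28: I8 operands ready
c29: I7 complete
c30: R4←I7
c33: I8 complete
c34: R1←I8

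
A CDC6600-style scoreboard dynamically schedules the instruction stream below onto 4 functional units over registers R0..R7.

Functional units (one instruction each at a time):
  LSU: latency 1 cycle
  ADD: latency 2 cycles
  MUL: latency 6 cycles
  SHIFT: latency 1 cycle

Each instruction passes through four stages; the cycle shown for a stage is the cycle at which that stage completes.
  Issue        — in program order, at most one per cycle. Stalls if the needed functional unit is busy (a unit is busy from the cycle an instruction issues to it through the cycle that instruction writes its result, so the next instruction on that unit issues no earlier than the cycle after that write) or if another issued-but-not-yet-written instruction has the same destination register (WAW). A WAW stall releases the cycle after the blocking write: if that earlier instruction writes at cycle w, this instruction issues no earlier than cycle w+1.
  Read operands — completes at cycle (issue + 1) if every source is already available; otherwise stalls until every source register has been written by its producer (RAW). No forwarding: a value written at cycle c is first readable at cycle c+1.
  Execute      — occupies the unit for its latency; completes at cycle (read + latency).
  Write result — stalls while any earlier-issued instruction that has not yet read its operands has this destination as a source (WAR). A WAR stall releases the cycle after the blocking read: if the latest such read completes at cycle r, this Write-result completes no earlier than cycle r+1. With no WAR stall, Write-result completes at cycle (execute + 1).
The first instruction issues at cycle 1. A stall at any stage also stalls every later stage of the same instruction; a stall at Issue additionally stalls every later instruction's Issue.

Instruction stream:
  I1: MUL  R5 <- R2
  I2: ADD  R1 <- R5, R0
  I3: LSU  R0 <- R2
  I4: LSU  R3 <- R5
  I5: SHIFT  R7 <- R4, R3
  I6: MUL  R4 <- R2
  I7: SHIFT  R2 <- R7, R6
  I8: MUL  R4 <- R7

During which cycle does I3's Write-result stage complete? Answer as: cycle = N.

  I1 | 1 | 2 | 8 | 9
  I2 | 2 | 10 | 12 | 13   RAW R5: wait I1 write@9
  I3 | 3 | 4 | 5 | 11   WAR R0: wait I2 read@10
  I4 | 12 | 13 | 14 | 15   struct: LSU busy until I3 writes@11
  I5 | 13 | 16 | 17 | 18   RAW R3: wait I4 write@15
  I6 | 14 | 15 | 21 | 22
  I7 | 19 | 20 | 21 | 22   struct: SHIFT busy until I5 writes@18
  I8 | 23 | 24 | 30 | 31   struct: MUL busy until I6 writes@22

cycle = 11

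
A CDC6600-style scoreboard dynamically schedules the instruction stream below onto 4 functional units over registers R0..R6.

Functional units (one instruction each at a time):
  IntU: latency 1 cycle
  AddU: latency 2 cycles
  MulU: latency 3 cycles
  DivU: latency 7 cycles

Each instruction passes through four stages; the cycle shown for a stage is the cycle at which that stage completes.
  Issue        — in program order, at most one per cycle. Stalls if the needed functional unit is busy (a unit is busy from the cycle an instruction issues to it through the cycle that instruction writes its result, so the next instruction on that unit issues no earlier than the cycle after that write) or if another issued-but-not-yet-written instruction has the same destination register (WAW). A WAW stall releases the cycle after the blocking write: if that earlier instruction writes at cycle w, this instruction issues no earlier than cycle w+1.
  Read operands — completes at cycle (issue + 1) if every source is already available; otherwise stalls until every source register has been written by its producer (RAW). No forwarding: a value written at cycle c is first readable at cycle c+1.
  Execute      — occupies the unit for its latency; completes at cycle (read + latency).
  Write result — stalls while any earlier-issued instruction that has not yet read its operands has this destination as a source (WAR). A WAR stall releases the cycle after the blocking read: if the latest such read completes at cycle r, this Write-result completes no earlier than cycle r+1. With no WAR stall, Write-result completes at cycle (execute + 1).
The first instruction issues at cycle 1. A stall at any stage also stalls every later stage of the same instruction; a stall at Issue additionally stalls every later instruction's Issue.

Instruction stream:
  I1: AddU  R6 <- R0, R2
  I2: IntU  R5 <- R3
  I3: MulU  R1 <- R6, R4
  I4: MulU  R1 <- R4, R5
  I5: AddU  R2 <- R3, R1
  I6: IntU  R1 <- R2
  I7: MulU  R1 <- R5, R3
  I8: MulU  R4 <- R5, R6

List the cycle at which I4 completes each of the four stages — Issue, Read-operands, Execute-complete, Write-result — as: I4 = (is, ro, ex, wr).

c1: I1 dispatched to AddU
c2: I1 operands ready; I2 dispatched to IntU
c3: I2 operands ready; I3 dispatched to MulU
c4: I1 complete; I2 complete
c5: R6←I1; R5←I2
c6: I3 operands ready
c9: I3 complete
c10: R1←I3
c11: I4 dispatched to MulU
c12: I4 operands ready; I5 dispatched to AddU
c15: I4 complete
c16: R1←I4
c17: I5 operands ready; I6 dispatched to IntU
c19: I5 complete
c20: R2←I5
c21: I6 operands ready
c22: I6 complete
c23: R1←I6
c24: I7 dispatched to MulU
c25: I7 operands ready
c28: I7 complete
c29: R1←I7
c30: I8 dispatched to MulU
c31: I8 operands ready
c34: I8 complete
c35: R4←I8

I4 = (11, 12, 15, 16)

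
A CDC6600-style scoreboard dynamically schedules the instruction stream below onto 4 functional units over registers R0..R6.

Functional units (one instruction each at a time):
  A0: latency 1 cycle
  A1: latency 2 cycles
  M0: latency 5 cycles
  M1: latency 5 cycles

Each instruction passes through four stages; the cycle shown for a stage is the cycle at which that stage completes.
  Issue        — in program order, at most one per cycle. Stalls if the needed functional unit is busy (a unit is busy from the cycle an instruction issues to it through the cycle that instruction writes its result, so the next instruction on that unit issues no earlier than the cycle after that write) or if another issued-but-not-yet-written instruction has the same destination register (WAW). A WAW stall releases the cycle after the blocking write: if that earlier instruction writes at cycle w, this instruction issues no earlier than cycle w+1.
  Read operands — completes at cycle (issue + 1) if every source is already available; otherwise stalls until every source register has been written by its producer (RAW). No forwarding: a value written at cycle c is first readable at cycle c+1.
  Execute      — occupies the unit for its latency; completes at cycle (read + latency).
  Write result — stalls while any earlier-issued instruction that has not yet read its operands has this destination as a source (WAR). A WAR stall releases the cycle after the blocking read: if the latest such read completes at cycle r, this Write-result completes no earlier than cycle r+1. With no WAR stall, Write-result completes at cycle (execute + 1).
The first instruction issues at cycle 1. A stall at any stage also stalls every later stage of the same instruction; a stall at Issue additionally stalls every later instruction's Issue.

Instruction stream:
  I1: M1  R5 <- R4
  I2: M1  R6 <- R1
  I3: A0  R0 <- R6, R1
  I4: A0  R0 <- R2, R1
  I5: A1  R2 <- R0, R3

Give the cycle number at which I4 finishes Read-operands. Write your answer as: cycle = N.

cycle = 21

I1  is:1  ro:2  ex:7  wr:8
I2  is:9  ro:10  ex:15  wr:16  — struct: M1 busy until I1 writes@8
I3  is:10  ro:17  ex:18  wr:19  — RAW R6: wait I2 write@16
I4  is:20  ro:21  ex:22  wr:23  — struct: A0 busy until I3 writes@19
I5  is:21  ro:24  ex:26  wr:27  — RAW R0: wait I4 write@23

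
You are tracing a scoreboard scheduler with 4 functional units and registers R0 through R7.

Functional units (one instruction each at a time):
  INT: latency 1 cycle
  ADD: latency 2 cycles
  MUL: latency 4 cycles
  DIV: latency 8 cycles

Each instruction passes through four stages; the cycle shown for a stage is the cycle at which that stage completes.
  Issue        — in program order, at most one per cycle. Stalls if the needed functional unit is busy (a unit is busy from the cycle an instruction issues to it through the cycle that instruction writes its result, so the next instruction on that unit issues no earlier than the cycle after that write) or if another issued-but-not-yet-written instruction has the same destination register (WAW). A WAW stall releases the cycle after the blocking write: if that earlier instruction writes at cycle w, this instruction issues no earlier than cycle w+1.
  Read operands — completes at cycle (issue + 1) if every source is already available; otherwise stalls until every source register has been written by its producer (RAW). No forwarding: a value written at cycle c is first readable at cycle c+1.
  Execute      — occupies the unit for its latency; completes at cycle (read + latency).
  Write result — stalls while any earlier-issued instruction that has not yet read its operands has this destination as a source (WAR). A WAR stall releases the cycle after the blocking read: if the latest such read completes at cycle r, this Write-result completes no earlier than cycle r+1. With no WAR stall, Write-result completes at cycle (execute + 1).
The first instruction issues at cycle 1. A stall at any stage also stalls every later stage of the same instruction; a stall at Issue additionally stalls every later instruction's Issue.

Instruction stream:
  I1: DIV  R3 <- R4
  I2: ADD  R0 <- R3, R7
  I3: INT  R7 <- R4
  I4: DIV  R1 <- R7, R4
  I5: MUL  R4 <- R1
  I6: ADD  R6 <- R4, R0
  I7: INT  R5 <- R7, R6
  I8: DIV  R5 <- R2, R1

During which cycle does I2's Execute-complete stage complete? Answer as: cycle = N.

cycle = 14

I1: IS=1 RO=2 EX=10 WR=11
I2: IS=2 RO=12 EX=14 WR=15  [RAW R3: wait I1 write@11]
I3: IS=3 RO=4 EX=5 WR=13  [WAR R7: wait I2 read@12]
I4: IS=12 RO=14 EX=22 WR=23  [struct: DIV busy until I1 writes@11; RAW R7: wait I3 write@13]
I5: IS=13 RO=24 EX=28 WR=29  [RAW R1: wait I4 write@23]
I6: IS=16 RO=30 EX=32 WR=33  [struct: ADD busy until I2 writes@15; RAW R4: wait I5 write@29]
I7: IS=17 RO=34 EX=35 WR=36  [RAW R6: wait I6 write@33]
I8: IS=37 RO=38 EX=46 WR=47  [WAW R5: wait I7 write@36]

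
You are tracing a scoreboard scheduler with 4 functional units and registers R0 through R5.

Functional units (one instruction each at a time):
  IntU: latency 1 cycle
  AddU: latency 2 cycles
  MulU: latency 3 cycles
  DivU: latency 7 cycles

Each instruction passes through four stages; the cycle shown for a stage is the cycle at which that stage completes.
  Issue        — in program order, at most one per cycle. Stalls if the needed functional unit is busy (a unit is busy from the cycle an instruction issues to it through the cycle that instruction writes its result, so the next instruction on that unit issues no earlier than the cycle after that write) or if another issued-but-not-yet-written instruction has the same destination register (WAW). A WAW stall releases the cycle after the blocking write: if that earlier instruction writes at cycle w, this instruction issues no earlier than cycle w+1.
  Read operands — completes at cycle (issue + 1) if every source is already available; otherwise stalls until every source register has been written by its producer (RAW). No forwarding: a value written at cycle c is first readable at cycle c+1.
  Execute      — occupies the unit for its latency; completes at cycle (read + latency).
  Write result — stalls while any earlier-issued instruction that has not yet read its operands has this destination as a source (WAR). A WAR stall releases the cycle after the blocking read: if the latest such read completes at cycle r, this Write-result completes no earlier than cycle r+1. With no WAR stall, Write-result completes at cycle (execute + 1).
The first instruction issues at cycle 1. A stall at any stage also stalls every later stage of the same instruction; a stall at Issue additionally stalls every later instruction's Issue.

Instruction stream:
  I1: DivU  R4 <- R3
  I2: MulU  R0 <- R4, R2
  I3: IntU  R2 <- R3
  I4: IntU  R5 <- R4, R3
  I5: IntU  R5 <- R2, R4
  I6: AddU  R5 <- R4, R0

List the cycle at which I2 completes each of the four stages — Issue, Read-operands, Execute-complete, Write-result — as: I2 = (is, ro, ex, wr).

I2 = (2, 11, 14, 15)

1) issue 1, read 2, done 9, write 10
2) issue 2, read 11, done 14, write 15  <RAW R4: wait I1 write@10>
3) issue 3, read 4, done 5, write 12  <WAR R2: wait I2 read@11>
4) issue 13, read 14, done 15, write 16  <struct: IntU busy until I3 writes@12>
5) issue 17, read 18, done 19, write 20  <struct: IntU busy until I4 writes@16>
6) issue 21, read 22, done 24, write 25  <WAW R5: wait I5 write@20>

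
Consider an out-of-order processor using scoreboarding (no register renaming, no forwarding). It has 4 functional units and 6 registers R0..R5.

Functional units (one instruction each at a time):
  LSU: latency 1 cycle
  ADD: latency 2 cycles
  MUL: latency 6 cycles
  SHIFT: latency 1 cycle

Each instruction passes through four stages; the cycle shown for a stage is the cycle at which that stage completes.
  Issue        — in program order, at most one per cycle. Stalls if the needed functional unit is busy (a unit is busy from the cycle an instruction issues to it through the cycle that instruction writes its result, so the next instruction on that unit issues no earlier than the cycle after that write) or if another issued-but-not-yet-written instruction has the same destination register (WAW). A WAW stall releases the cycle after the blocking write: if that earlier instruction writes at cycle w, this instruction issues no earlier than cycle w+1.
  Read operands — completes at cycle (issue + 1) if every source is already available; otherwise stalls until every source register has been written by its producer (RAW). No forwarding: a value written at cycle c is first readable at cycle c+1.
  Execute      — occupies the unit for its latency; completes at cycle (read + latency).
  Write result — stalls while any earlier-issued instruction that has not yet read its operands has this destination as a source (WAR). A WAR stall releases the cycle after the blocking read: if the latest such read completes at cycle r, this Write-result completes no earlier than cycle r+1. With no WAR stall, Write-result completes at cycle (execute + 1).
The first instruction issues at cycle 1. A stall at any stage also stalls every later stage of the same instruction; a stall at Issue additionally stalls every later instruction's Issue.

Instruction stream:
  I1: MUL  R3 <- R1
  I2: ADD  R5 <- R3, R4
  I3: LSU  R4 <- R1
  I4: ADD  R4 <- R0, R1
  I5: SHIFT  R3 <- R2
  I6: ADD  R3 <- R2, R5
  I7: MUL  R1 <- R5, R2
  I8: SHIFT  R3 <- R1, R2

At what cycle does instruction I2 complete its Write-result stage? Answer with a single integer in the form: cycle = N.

c1: I1 dispatched to MUL
c2: I1 operands ready; I2 dispatched to ADD
c3: I3 dispatched to LSU
c4: I3 operands ready
c5: I3 complete
c8: I1 complete
c9: R3←I1
c10: I2 operands ready
c11: R4←I3
c12: I2 complete
c13: R5←I2
c14: I4 dispatched to ADD
c15: I4 operands ready; I5 dispatched to SHIFT
c16: I5 operands ready
c17: I4 complete; I5 complete
c18: R4←I4; R3←I5
c19: I6 dispatched to ADD
c20: I6 operands ready; I7 dispatched to MUL
c21: I7 operands ready
c22: I6 complete
c23: R3←I6
c24: I8 dispatched to SHIFT
c27: I7 complete
c28: R1←I7
c29: I8 operands ready
c30: I8 complete
c31: R3←I8

cycle = 13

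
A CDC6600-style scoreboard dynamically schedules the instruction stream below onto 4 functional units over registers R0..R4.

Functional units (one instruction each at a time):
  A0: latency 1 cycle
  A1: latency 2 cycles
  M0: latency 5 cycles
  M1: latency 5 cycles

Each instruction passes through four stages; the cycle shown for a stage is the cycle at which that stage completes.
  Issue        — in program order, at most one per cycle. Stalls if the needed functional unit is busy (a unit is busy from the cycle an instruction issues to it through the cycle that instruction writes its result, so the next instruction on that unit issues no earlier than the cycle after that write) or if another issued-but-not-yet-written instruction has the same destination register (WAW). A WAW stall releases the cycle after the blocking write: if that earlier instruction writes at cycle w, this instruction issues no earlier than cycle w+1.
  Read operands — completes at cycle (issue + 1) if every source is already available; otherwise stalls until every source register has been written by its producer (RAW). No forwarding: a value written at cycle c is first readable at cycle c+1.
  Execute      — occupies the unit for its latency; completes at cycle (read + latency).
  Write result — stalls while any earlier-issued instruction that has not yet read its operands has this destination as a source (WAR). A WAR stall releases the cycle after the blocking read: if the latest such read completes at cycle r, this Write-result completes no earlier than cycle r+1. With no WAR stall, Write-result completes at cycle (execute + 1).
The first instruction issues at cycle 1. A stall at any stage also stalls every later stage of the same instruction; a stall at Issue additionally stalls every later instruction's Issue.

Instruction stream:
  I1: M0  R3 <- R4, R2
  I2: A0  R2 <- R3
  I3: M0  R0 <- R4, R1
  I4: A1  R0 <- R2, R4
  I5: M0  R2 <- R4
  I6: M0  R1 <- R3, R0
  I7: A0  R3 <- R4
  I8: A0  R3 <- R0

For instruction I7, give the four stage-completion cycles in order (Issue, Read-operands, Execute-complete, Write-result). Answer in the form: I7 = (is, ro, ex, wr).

I7 = (27, 28, 29, 30)

I1: IS=1 RO=2 EX=7 WR=8
I2: IS=2 RO=9 EX=10 WR=11  [RAW R3: wait I1 write@8]
I3: IS=9 RO=10 EX=15 WR=16  [struct: M0 busy until I1 writes@8]
I4: IS=17 RO=18 EX=20 WR=21  [WAW R0: wait I3 write@16]
I5: IS=18 RO=19 EX=24 WR=25
I6: IS=26 RO=27 EX=32 WR=33  [struct: M0 busy until I5 writes@25]
I7: IS=27 RO=28 EX=29 WR=30
I8: IS=31 RO=32 EX=33 WR=34  [struct: A0 busy until I7 writes@30]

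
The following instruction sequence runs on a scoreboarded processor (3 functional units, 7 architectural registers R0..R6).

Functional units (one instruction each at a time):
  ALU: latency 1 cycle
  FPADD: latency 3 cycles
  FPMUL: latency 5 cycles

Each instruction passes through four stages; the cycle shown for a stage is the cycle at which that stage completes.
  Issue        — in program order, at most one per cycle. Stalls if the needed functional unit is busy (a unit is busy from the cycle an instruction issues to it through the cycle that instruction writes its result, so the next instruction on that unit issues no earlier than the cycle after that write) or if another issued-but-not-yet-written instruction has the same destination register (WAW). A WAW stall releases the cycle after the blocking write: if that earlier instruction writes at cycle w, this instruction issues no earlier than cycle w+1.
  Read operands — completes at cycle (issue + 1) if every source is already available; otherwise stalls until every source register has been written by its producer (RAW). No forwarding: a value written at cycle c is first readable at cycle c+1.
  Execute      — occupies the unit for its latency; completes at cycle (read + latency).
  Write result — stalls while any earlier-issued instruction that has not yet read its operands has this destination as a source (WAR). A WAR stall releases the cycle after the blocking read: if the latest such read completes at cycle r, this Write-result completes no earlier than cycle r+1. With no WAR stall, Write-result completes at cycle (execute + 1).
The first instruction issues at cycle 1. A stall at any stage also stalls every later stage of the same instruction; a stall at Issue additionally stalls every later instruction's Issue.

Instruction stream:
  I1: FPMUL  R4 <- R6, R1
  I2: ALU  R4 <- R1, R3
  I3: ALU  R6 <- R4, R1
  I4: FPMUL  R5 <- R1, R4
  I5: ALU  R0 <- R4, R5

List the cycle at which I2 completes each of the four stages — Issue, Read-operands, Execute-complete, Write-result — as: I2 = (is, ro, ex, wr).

I2 = (9, 10, 11, 12)

  I1 | 1 | 2 | 7 | 8
  I2 | 9 | 10 | 11 | 12   WAW R4: wait I1 write@8
  I3 | 13 | 14 | 15 | 16   struct: ALU busy until I2 writes@12
  I4 | 14 | 15 | 20 | 21
  I5 | 17 | 22 | 23 | 24   struct: ALU busy until I3 writes@16 · RAW R5: wait I4 write@21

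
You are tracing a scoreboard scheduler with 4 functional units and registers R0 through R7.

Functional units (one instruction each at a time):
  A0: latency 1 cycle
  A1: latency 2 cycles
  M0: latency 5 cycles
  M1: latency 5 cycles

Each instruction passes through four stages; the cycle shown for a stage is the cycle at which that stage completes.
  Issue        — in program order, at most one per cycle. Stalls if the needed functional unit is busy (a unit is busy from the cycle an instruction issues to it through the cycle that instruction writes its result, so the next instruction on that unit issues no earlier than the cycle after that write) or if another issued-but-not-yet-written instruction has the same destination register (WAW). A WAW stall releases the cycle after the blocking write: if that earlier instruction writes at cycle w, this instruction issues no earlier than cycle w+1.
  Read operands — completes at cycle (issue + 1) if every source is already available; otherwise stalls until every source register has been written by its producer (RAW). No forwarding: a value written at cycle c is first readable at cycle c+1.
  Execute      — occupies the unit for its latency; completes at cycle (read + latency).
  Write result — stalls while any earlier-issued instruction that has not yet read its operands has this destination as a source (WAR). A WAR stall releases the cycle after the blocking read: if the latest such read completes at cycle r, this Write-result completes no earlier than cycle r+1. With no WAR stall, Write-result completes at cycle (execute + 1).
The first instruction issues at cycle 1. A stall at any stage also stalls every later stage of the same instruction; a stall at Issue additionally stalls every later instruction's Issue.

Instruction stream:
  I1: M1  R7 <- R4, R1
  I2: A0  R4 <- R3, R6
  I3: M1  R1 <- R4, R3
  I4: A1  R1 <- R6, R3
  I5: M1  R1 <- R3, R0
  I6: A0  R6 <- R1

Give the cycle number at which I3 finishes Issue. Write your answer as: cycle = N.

I1 -> (1, 2, 7, 8)
I2 -> (2, 3, 4, 5)
I3 -> (9, 10, 15, 16)  // struct: M1 busy until I1 writes@8
I4 -> (17, 18, 20, 21)  // WAW R1: wait I3 write@16
I5 -> (22, 23, 28, 29)  // WAW R1: wait I4 write@21
I6 -> (23, 30, 31, 32)  // RAW R1: wait I5 write@29

cycle = 9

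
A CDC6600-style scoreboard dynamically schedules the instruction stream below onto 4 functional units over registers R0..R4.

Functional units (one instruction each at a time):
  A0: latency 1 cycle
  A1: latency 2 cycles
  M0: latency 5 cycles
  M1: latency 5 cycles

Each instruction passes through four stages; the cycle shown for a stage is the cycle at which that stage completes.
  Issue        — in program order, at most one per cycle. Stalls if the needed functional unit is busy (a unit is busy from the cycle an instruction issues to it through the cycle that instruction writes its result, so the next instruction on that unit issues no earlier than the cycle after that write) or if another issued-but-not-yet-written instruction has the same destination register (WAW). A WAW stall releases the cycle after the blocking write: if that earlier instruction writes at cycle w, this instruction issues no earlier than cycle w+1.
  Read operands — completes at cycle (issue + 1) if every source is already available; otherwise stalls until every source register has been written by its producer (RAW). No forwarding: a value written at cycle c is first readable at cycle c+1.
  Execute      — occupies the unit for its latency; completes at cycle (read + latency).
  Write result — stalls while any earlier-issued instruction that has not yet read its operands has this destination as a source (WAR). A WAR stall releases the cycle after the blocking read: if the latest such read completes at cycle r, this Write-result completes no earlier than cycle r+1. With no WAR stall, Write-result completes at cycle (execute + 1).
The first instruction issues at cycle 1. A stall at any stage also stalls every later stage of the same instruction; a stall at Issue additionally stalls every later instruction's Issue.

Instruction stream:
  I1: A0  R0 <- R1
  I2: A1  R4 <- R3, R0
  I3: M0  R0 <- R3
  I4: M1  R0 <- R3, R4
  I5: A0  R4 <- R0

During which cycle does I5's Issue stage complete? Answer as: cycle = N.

c1: I1 issues→A0
c2: I1 reads; I2 issues→A1
c3: I1 exec-done
c4: I1 writes R0
c5: I2 reads; I3 issues→M0
c6: I3 reads
c7: I2 exec-done
c8: I2 writes R4
c11: I3 exec-done
c12: I3 writes R0
c13: I4 issues→M1
c14: I4 reads; I5 issues→A0
c19: I4 exec-done
c20: I4 writes R0
c21: I5 reads
c22: I5 exec-done
c23: I5 writes R4

cycle = 14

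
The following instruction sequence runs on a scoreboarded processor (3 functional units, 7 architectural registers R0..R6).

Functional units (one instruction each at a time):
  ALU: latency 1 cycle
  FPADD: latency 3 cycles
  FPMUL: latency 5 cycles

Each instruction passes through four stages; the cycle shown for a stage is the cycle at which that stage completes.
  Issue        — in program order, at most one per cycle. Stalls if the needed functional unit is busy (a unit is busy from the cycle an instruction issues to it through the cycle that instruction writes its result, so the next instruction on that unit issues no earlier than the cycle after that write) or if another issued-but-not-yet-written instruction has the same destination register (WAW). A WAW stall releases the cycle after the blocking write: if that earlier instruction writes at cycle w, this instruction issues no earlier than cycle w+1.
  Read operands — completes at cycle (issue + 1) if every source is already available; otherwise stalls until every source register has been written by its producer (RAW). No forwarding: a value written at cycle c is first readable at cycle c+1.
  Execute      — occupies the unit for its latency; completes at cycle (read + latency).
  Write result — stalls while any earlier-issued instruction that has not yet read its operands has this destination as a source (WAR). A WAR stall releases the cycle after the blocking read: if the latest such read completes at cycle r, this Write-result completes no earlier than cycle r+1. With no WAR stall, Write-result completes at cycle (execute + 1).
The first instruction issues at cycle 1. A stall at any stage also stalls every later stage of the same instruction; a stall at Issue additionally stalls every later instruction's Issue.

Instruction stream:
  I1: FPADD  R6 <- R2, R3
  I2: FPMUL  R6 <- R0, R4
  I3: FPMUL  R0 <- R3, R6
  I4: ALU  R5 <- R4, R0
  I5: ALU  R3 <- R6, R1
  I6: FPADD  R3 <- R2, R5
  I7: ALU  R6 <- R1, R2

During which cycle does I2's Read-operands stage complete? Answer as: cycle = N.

cycle = 8

[I1] 1/2/5/6
[I2] 7/8/13/14  (WAW R6: wait I1 write@6)
[I3] 15/16/21/22  (struct: FPMUL busy until I2 writes@14)
[I4] 16/23/24/25  (RAW R0: wait I3 write@22)
[I5] 26/27/28/29  (struct: ALU busy until I4 writes@25)
[I6] 30/31/34/35  (WAW R3: wait I5 write@29)
[I7] 31/32/33/34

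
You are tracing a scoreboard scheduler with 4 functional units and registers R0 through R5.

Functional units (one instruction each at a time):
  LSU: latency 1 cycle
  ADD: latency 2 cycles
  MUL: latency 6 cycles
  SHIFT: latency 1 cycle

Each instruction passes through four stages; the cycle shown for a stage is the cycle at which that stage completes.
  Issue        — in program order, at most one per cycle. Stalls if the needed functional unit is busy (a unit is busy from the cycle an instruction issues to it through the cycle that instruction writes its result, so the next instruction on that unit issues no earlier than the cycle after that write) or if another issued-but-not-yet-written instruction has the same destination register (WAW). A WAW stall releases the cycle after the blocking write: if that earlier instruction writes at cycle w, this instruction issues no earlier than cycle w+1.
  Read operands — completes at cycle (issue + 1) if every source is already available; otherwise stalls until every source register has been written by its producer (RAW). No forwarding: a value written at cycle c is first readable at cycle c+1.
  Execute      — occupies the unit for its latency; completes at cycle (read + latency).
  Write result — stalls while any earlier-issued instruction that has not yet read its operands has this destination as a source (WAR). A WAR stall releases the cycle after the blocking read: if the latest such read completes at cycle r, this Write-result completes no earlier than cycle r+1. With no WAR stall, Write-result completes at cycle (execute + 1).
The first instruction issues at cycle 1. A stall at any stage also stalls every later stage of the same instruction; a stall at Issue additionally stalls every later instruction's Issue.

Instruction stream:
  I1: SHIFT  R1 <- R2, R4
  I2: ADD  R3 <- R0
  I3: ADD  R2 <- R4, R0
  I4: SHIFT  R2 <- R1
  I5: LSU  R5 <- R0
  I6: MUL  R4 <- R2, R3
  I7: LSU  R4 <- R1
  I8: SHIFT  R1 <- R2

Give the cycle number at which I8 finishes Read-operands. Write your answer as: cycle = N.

cycle = 26

c1: I1 issues→SHIFT
c2: I1 reads, I2 issues→ADD
c3: I1 exec-done, I2 reads
c4: I1 writes R1
c5: I2 exec-done
c6: I2 writes R3
c7: I3 issues→ADD
c8: I3 reads
c10: I3 exec-done
c11: I3 writes R2
c12: I4 issues→SHIFT
c13: I4 reads, I5 issues→LSU
c14: I4 exec-done, I5 reads, I6 issues→MUL
c15: I4 writes R2, I5 exec-done
c16: I5 writes R5, I6 reads
c22: I6 exec-done
c23: I6 writes R4
c24: I7 issues→LSU
c25: I7 reads, I8 issues→SHIFT
c26: I7 exec-done, I8 reads
c27: I7 writes R4, I8 exec-done
c28: I8 writes R1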